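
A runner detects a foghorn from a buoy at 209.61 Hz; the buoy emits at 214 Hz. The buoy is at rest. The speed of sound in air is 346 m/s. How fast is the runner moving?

f' < f, so the runner is receding.
f' = f · (v − v_o)/v ⇒ v_o = v · |f'/f − 1|.
v_o = 346 × |209.61/214 − 1| = 346 × 0.02051 ≈ 7.1 m/s.

7.1 m/s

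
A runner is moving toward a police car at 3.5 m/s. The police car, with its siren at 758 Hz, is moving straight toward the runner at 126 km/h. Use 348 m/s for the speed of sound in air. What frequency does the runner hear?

126 km/h = 35 m/s.
General Doppler shift: f' = f · (v + v_o)/(v − v_s).
f' = 758 × (348 + 3.5)/(348 − 35) = 758 × 351.5/313 ≈ 851 Hz.

851 Hz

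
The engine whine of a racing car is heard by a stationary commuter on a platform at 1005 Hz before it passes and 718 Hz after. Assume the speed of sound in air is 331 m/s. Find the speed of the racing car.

55 m/s

f₁/f₂ = (v + v_s)/(v − v_s), so v_s = v · (f₁ − f₂)/(f₁ + f₂).
v_s = 331 × (1005 − 718)/(1005 + 718) = 331 × 287/1723 ≈ 55 m/s.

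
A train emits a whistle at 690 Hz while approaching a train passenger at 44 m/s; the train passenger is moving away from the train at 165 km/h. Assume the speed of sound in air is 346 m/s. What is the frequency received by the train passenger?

165 km/h = 45.83 m/s.
With source approaching and observer receding, f' = f · (v − v_o)/(v − v_s).
f' = 690 × (346 − 45.83)/(346 − 44) = 690 × 300.17/302 ≈ 686 Hz.

686 Hz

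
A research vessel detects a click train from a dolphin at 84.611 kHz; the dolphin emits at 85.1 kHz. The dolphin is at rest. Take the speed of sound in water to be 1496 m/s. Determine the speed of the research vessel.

8.6 m/s

f' < f, so the research vessel is receding.
f' = f · (v − v_o)/v ⇒ v_o = v · |f'/f − 1|.
v_o = 1496 × |84.611/85.1 − 1| = 1496 × 0.005746 ≈ 8.6 m/s.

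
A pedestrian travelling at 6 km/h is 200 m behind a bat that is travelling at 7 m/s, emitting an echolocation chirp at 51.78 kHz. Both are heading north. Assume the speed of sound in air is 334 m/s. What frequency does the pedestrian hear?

6 km/h = 1.667 m/s.
The pedestrian is behind, so the bat is moving away from it while the pedestrian is moving toward the bat.
Both move, so f' = f · (v + v_o)/(v + v_s).
f' = 51.78 × (334 + 1.667)/(334 + 7) = 51.78 × 335.67/341 ≈ 51.0 kHz.

51.0 kHz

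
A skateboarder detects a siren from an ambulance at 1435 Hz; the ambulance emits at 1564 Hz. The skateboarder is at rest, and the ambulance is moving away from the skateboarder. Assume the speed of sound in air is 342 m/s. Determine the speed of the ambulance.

f' = f · v/(v + v_s) ⇒ v_s = v · |1 − f/f'|.
v_s = 342 × |1 − 1564/1435| = 342 × 0.0899 ≈ 31 m/s.

31 m/s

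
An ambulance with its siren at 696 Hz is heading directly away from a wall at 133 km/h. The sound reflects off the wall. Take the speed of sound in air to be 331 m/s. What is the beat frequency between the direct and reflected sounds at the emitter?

133 km/h = 36.94 m/s.
The wall receives the sound from a moving source: f₁ = f₀ · v/(v + v_e) = 696 × 331/367.94 ≈ 626.1 Hz.
On the return leg the ambulance is a moving observer: f₂ = f₁ · (v − v_e)/v = 626.1 × 294.06/331 ≈ 556.2 Hz.
Equivalently f₂ = f₀ · (v − v_e)/(v + v_e).
Beat against the emitted tone: |f₂ − f₀| = 2v_e·f₀/(v + v_e) = 2 × 36.94 × 696/367.94 ≈ 140 Hz.

140 Hz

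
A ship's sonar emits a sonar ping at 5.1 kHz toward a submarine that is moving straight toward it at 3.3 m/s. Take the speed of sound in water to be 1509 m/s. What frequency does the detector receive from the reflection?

5.12 kHz

At the submarine (a moving observer), f₁ = f₀ · (v + u)/v = 5.1 × 1512.3/1509 ≈ 5.11 kHz.
On reflection it acts as a source moving toward the stationary detector: f₂ = f₁ · v/(v − u) = 5.11 × 1509/1505.7 ≈ 5.12 kHz.
Equivalently f₂ = f₀ · (v + u)/(v − u).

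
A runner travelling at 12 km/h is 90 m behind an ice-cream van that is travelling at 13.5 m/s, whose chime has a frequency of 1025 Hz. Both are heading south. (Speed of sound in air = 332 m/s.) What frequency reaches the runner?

12 km/h = 3.333 m/s.
The runner is behind, so the ice-cream van is moving away from it while the runner is moving toward the ice-cream van.
Both move, so f' = f · (v + v_o)/(v + v_s).
f' = 1025 × (332 + 3.333)/(332 + 13.5) = 1025 × 335.33/345.5 ≈ 995 Hz.

995 Hz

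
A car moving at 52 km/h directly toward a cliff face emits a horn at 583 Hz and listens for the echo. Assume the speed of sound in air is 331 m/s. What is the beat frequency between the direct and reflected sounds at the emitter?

52 km/h = 14.44 m/s.
The cliff face receives the sound from a moving source: f₁ = f₀ · v/(v − v_e) = 583 × 331/316.56 ≈ 609.6 Hz.
On the return leg the car is a moving observer: f₂ = f₁ · (v + v_e)/v = 609.6 × 345.44/331 ≈ 636.2 Hz.
Equivalently f₂ = f₀ · (v + v_e)/(v − v_e).
Beat against the emitted tone: |f₂ − f₀| = 2v_e·f₀/(v − v_e) = 2 × 14.44 × 583/316.56 ≈ 53.2 Hz.

53.2 Hz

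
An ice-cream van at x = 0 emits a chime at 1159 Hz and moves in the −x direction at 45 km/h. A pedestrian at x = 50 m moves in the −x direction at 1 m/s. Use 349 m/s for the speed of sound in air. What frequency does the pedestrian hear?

45 km/h = 12.5 m/s.
The observer lies on the +x side, so the source is heading away from the observer and the observer is heading toward the source.
Both move, so f' = f · (v + v_o)/(v + v_s).
f' = 1159 × (349 + 1)/(349 + 12.5) = 1159 × 350/361.5 ≈ 1122 Hz.

1122 Hz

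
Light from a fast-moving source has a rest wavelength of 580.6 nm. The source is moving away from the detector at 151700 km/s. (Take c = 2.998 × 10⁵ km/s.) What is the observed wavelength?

β = v/c = 151700/299800 = 0.5060.
Relativistic Doppler for wavelength: λ' = λ₀ · √((1 + β)/(1 − β)).
λ' = 580.6 × √(1.5060/0.4940) = 580.6 × 1.74603 ≈ 1013.7 nm.

1013.7 nm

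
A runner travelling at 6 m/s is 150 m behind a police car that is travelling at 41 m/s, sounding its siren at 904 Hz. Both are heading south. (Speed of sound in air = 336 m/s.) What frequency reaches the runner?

820 Hz

The runner is behind, so the police car is moving away from it while the runner is moving toward the police car.
General Doppler shift: f' = f · (v + v_o)/(v + v_s).
f' = 904 × (336 + 6)/(336 + 41) = 904 × 342/377 ≈ 820 Hz.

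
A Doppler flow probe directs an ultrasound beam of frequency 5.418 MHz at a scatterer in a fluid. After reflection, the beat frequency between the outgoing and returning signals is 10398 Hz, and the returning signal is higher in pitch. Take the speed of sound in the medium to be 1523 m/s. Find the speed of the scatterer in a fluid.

1.46 m/s

Double Doppler shift off a moving reflector: f₂ = f₀ · (v + u)/(v − u) (u > 0 toward emitter).
Returning signal is higher, so f₂ = f₀ + Δf = 5418000 + 10398 = 5428398 Hz.
Rearranging, u = v · (f₂ − f₀)/(f₂ + f₀) = 1523 × 10398/10846398 ≈ 1.46 m/s.
So the scatterer in a fluid is moving at 1.46 m/s toward the emitter.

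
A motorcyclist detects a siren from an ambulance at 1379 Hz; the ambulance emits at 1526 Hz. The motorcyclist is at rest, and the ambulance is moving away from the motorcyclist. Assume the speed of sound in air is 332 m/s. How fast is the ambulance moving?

35 m/s

f' = f · v/(v + v_s) ⇒ v_s = v · |1 − f/f'|.
v_s = 332 × |1 − 1526/1379| = 332 × 0.1066 ≈ 35 m/s.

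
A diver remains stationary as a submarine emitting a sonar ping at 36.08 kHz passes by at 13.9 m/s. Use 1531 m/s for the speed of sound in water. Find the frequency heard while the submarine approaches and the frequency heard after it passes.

36.4 kHz approaching; 35.8 kHz receding

Approaching: f₁ = f · v/(v − v_s) = 36.08 × 1531/1517.1 ≈ 36.4 kHz.
Receding: f₂ = f · v/(v + v_s) = 36.08 × 1531/1544.9 ≈ 35.8 kHz.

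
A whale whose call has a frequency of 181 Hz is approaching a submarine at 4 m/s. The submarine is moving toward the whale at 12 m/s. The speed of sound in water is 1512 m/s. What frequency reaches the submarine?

Both move, so f' = f · (v + v_o)/(v − v_s).
f' = 181 × (1512 + 12)/(1512 − 4) = 181 × 1524/1508 ≈ 183 Hz.

183 Hz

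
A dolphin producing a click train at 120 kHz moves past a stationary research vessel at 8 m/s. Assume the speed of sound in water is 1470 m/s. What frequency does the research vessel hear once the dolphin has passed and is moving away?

Receding: f₂ = f · v/(v + v_s) = 120 × 1470/1478 ≈ 119.4 kHz.

119.4 kHz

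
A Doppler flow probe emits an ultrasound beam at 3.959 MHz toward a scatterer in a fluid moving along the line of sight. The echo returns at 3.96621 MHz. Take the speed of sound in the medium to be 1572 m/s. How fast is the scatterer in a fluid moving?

1.43 m/s

Double Doppler shift off a moving reflector: f₂ = f₀ · (v + u)/(v − u) (u > 0 toward emitter).
Rearranging, u = v · (f₂ − f₀)/(f₂ + f₀) = 1572 × 0.00721/7.92521 ≈ 1.43 m/s.
So the scatterer in a fluid is moving at 1.43 m/s toward the emitter.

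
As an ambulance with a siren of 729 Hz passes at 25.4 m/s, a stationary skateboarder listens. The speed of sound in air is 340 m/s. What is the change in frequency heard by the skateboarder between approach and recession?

110 Hz

Approaching: f₁ = f · v/(v − v_s) = 729 × 340/314.6 ≈ 788 Hz.
Receding: f₂ = f · v/(v + v_s) = 729 × 340/365.4 ≈ 678 Hz.
Drop: f₁ − f₂ = 2f·v·v_s/(v² − v_s²) = 2 × 729 × 340 × 25.4/(340² − 25.4²) ≈ 110 Hz.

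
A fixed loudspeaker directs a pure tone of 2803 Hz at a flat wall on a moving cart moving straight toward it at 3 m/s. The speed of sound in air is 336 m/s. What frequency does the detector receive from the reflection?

The flat wall on a moving cart first receives the wave as a moving observer: f₁ = f₀ · (v + u)/v = 2803 × (336 + 3)/336 ≈ 2828 Hz.
The reflection then acts as a moving source: f₂ = f₁ · v/(v − u) ≈ 2854 Hz.
Equivalently f₂ = f₀ · (v + u)/(v − u).

2854 Hz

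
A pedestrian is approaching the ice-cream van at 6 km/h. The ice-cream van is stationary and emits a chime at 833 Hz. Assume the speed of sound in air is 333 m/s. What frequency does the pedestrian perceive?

6 km/h = 1.667 m/s.
Moving observer, stationary source: f' = f · (v + v_o)/v.
f' = 833 × (333 + 1.667)/333 = 833 × 334.67/333 ≈ 837 Hz.

837 Hz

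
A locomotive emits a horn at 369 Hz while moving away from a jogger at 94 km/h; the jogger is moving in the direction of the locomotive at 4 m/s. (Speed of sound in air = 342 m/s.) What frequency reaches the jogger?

94 km/h = 26.11 m/s.
With source receding and observer approaching, f' = f · (v + v_o)/(v + v_s).
f' = 369 × (342 + 4)/(342 + 26.11) = 369 × 346/368.11 ≈ 347 Hz.

347 Hz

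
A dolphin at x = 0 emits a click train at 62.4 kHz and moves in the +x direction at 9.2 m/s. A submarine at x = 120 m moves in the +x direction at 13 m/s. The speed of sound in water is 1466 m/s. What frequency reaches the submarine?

The observer lies on the +x side, so the source is heading toward the observer and the observer is heading away from the source.
With source approaching and observer receding, f' = f · (v − v_o)/(v − v_s).
f' = 62.4 × (1466 − 13)/(1466 − 9.2) = 62.4 × 1453/1456.8 ≈ 62.2 kHz.

62.2 kHz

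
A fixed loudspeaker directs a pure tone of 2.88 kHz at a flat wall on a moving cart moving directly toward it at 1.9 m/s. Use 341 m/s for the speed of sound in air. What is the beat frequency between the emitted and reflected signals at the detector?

32.3 Hz

The flat wall on a moving cart first receives the wave as a moving observer: f₁ = f₀ · (v + u)/v = 2.88 × (341 + 1.9)/341 ≈ 2.8960 kHz.
On reflection it acts as a source moving toward the stationary detector: f₂ = f₁ · v/(v − u) = 2.8960 × 341/339.1 ≈ 2.9123 kHz.
Equivalently f₂ = f₀ · (v + u)/(v − u).
Beat frequency (with f₀ = 2880 Hz): |f₂ − f₀| = 2u·f₀/(v − u) = 2 × 1.9 × 2880/339.1 ≈ 32.3 Hz.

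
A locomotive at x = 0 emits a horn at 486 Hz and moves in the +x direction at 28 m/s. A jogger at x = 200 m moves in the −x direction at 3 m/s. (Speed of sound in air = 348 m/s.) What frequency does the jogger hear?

533 Hz

The observer lies on the +x side, so the source is heading toward the observer and the observer is heading toward the source.
Both move, so f' = f · (v + v_o)/(v − v_s).
f' = 486 × (348 + 3)/(348 − 28) = 486 × 351/320 ≈ 533 Hz.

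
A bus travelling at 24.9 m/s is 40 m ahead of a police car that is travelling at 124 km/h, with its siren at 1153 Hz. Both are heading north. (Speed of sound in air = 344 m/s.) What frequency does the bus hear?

1189 Hz

124 km/h = 34.44 m/s.
The bus is ahead, so the police car is moving toward it while the bus is moving away from the police car.
General Doppler shift: f' = f · (v − v_o)/(v − v_s).
f' = 1153 × (344 − 24.9)/(344 − 34.44) = 1153 × 319.1/309.56 ≈ 1189 Hz.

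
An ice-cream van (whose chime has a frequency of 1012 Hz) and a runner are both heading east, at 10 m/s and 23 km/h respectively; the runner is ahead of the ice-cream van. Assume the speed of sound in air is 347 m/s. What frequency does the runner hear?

23 km/h = 6.389 m/s.
The runner is ahead, so the ice-cream van is moving toward it while the runner is moving away from the ice-cream van.
Both move, so f' = f · (v − v_o)/(v − v_s).
f' = 1012 × (347 − 6.389)/(347 − 10) = 1012 × 340.61/337 ≈ 1023 Hz.

1023 Hz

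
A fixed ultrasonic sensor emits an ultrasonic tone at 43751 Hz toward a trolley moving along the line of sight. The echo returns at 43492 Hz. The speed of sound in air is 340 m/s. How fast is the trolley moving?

1.01 m/s

Double Doppler shift off a moving reflector: f₂ = f₀ · (v + u)/(v − u) (u > 0 toward emitter).
Rearranging, u = v · (f₂ − f₀)/(f₂ + f₀) = 340 × -259/87243 ≈ -1.01 m/s.
So the trolley is moving at 1.01 m/s away from the emitter.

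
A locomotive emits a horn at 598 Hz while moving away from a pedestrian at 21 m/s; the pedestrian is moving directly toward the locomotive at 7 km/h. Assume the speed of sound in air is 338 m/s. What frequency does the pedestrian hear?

7 km/h = 1.944 m/s.
General Doppler shift: f' = f · (v + v_o)/(v + v_s).
f' = 598 × (338 + 1.944)/(338 + 21) = 598 × 339.94/359 ≈ 566 Hz.

566 Hz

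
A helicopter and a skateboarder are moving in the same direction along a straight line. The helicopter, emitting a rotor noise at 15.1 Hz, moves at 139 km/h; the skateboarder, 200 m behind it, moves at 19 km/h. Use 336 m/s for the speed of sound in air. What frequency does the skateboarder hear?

13.8 Hz

139 km/h = 38.61 m/s; 19 km/h = 5.278 m/s.
The skateboarder is behind, so the helicopter is moving away from it while the skateboarder is moving toward the helicopter.
General Doppler shift: f' = f · (v + v_o)/(v + v_s).
f' = 15.1 × (336 + 5.278)/(336 + 38.61) = 15.1 × 341.28/374.61 ≈ 13.8 Hz.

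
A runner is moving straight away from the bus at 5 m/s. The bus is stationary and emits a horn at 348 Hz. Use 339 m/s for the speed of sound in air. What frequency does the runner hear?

343 Hz

Only the observer moves, away from the source, so f' = f · (v − v_o)/v.
f' = 348 × (339 − 5)/339 = 348 × 334/339 ≈ 343 Hz.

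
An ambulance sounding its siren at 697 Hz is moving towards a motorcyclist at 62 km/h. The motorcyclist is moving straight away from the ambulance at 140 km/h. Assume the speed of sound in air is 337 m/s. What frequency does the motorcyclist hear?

62 km/h = 17.22 m/s; 140 km/h = 38.89 m/s.
Both move, so f' = f · (v − v_o)/(v − v_s).
f' = 697 × (337 − 38.89)/(337 − 17.22) = 697 × 298.11/319.78 ≈ 650 Hz.

650 Hz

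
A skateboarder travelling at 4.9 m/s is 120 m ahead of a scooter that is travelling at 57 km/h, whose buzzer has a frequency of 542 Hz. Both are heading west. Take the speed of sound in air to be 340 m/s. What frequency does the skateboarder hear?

560 Hz

57 km/h = 15.83 m/s.
The skateboarder is ahead, so the scooter is moving toward it while the skateboarder is moving away from the scooter.
With source approaching and observer receding, f' = f · (v − v_o)/(v − v_s).
f' = 542 × (340 − 4.9)/(340 − 15.83) = 542 × 335.1/324.17 ≈ 560 Hz.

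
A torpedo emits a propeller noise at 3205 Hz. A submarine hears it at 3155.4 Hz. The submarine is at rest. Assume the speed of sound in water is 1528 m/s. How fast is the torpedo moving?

f' < f, so the torpedo is receding.
f' = f · v/(v + v_s) ⇒ v_s = v · |1 − f/f'|.
v_s = 1528 × |1 − 3205/3155.4| = 1528 × 0.01572 ≈ 24.0 m/s.

24.0 m/s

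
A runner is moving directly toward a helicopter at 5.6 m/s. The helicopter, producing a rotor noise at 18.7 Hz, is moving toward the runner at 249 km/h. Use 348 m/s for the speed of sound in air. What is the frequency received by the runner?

249 km/h = 69.17 m/s.
Both move, so f' = f · (v + v_o)/(v − v_s).
f' = 18.7 × (348 + 5.6)/(348 − 69.17) = 18.7 × 353.6/278.83 ≈ 23.7 Hz.

23.7 Hz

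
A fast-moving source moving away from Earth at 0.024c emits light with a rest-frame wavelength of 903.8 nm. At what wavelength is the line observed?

925.8 nm

Relativistic Doppler for wavelength: λ' = λ₀ · √((1 + β)/(1 − β)).
λ' = 903.8 × √(1.0240/0.9760) = 903.8 × 1.02430 ≈ 925.8 nm.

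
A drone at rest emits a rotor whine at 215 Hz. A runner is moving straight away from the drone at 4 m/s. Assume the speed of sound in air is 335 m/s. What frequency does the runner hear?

Moving observer, stationary source: f' = f · (v − v_o)/v.
f' = 215 × (335 − 4)/335 = 215 × 331/335 ≈ 212 Hz.

212 Hz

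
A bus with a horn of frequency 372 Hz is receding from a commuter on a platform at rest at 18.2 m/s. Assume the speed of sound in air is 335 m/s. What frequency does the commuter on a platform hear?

353 Hz

Only the source moves, away from the listener, so f' = f · v/(v + v_s).
f' = 372 × 335/(335 + 18.2) = 372 × 335/353.2 ≈ 353 Hz.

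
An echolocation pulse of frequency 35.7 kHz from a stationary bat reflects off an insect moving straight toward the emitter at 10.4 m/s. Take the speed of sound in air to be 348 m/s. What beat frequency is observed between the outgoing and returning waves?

2200 Hz

At the insect (a moving observer), f₁ = f₀ · (v + u)/v = 35.7 × 358.4/348 ≈ 36.77 kHz.
On reflection it acts as a source moving toward the stationary detector: f₂ = f₁ · v/(v − u) = 36.77 × 348/337.6 ≈ 37.90 kHz.
Equivalently f₂ = f₀ · (v + u)/(v − u).
Beat frequency (with f₀ = 35700 Hz): |f₂ − f₀| = 2u·f₀/(v − u) = 2 × 10.4 × 35700/337.6 ≈ 2200 Hz.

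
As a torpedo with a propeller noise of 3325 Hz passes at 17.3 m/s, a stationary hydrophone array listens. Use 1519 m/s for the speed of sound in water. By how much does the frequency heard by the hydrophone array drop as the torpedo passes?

75.7 Hz

Approaching: f₁ = f · v/(v − v_s) = 3325 × 1519/1501.7 ≈ 3363.3 Hz.
Receding: f₂ = f · v/(v + v_s) = 3325 × 1519/1536.3 ≈ 3287.6 Hz.
Drop: f₁ − f₂ = 2f·v·v_s/(v² − v_s²) = 2 × 3325 × 1519 × 17.3/(1519² − 17.3²) ≈ 75.7 Hz.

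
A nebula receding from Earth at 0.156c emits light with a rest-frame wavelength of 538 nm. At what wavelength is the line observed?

Relativistic Doppler for wavelength: λ' = λ₀ · √((1 + β)/(1 − β)).
λ' = 538 × √(1.1560/0.8440) = 538 × 1.17033 ≈ 629.6 nm.

629.6 nm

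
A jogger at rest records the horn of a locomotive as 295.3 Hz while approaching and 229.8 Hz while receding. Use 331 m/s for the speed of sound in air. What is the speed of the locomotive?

f₁/f₂ = (v + v_s)/(v − v_s), so v_s = v · (f₁ − f₂)/(f₁ + f₂).
v_s = 331 × (295.3 − 229.8)/(295.3 + 229.8) = 331 × 65.5/525.1 ≈ 41 m/s.

41 m/s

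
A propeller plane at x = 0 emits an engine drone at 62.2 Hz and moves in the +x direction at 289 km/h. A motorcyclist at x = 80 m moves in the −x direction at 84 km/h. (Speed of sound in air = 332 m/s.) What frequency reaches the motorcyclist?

289 km/h = 80.28 m/s; 84 km/h = 23.33 m/s.
The observer lies on the +x side, so the source is heading toward the observer and the observer is heading toward the source.
General Doppler shift: f' = f · (v + v_o)/(v − v_s).
f' = 62.2 × (332 + 23.33)/(332 − 80.28) = 62.2 × 355.33/251.72 ≈ 88 Hz.

88 Hz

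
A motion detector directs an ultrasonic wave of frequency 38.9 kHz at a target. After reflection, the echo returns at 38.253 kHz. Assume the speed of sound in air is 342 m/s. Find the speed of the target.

2.87 m/s

Double Doppler shift off a moving reflector: f₂ = f₀ · (v + u)/(v − u) (u > 0 toward emitter).
Rearranging, u = v · (f₂ − f₀)/(f₂ + f₀) = 342 × -0.647/77.153 ≈ -2.87 m/s.
So the target is moving at 2.87 m/s away from the emitter.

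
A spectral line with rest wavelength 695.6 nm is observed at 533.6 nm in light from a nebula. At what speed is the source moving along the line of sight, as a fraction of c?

λ'/λ₀ = 0.7671 < 1 (blueshift), so the source is approaching.
λ'/λ₀ = √((1 − β)/(1 + β)) for an approaching source ⇒ β = (1 − r²)/(1 + r²) with r = λ'/λ₀.
β = (1 − 0.5885)/(1 + 0.5885) ≈ 0.259.

0.259c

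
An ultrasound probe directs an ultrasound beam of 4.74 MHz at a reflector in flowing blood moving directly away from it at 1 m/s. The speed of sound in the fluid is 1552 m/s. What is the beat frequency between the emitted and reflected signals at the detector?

6104 Hz

At the reflector in flowing blood (a moving observer), f₁ = f₀ · (v − u)/v = 4.74 × 1551/1552 ≈ 4.73695 MHz.
On reflection it acts as a source moving away from the stationary detector: f₂ = f₁ · v/(v + u) = 4.73695 × 1552/1553 ≈ 4.73390 MHz.
Beat frequency (with f₀ = 4740000 Hz): |f₂ − f₀| = 2u·f₀/(v + u) = 2 × 1 × 4740000/1553 ≈ 6104 Hz.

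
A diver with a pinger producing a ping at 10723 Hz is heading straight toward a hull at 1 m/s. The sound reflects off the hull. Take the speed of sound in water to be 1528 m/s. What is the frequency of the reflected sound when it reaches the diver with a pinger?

The hull receives the sound from a moving source: f₁ = f₀ · v/(v − v_e) = 10723 × 1528/1527 ≈ 10730 Hz.
On the return leg the diver with a pinger is a moving observer: f₂ = f₁ · (v + v_e)/v = 10730 × 1529/1528 ≈ 10737 Hz.
Equivalently f₂ = f₀ · (v + v_e)/(v − v_e).

10737 Hz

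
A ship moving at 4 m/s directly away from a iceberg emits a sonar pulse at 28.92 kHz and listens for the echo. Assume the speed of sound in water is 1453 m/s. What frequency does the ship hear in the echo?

The iceberg receives the sound from a moving source: f₁ = f₀ · v/(v + v_e) = 28.92 × 1453/1457 ≈ 28.8 kHz.
On the return leg the ship is a moving observer: f₂ = f₁ · (v − v_e)/v = 28.8 × 1449/1453 ≈ 28.8 kHz.
Equivalently f₂ = f₀ · (v − v_e)/(v + v_e).

28.8 kHz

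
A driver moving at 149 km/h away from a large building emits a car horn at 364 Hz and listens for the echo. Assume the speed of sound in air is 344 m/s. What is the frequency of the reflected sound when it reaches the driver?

286 Hz

149 km/h = 41.39 m/s.
The large building receives the sound from a moving source: f₁ = f₀ · v/(v + v_e) = 364 × 344/385.39 ≈ 325 Hz.
On the return leg the driver is a moving observer: f₂ = f₁ · (v − v_e)/v = 325 × 302.61/344 ≈ 286 Hz.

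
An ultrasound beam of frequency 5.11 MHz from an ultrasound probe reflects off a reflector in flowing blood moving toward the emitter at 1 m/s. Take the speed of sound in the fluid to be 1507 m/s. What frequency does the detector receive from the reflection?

The reflector in flowing blood first receives the wave as a moving observer: f₁ = f₀ · (v + u)/v = 5.11 × (1507 + 1)/1507 ≈ 5.113 MHz.
On reflection it acts as a source moving toward the stationary detector: f₂ = f₁ · v/(v − u) = 5.113 × 1507/1506 ≈ 5.117 MHz.

5.117 MHz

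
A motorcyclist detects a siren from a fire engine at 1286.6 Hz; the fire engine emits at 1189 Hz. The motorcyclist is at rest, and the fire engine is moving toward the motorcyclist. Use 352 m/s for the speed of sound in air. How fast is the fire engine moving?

27 m/s

f' = f · v/(v − v_s) ⇒ v_s = v · |1 − f/f'|.
v_s = 352 × |1 − 1189/1286.6| = 352 × 0.07586 ≈ 27 m/s.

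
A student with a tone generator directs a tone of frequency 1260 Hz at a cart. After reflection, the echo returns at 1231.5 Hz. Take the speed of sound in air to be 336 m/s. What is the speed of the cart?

3.8 m/s

Double Doppler shift off a moving reflector: f₂ = f₀ · (v + u)/(v − u) (u > 0 toward emitter).
Rearranging, u = v · (f₂ − f₀)/(f₂ + f₀) = 336 × -28.5/2491.5 ≈ -3.8 m/s.
So the cart is moving at 3.8 m/s away from the emitter.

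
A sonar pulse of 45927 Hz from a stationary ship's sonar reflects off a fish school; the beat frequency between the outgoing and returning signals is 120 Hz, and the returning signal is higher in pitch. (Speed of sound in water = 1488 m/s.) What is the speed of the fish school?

1.94 m/s

Double Doppler shift off a moving reflector: f₂ = f₀ · (v + u)/(v − u) (u > 0 toward emitter).
Returning signal is higher, so f₂ = f₀ + Δf = 45927 + 120 = 46047 Hz.
Rearranging, u = v · (f₂ − f₀)/(f₂ + f₀) = 1488 × 120/91974 ≈ 1.94 m/s.
So the fish school is moving at 1.94 m/s toward the emitter.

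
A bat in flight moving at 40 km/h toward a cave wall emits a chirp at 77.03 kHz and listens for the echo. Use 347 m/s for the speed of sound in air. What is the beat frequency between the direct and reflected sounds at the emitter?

40 km/h = 11.11 m/s.
The cave wall receives the sound from a moving source: f₁ = f₀ · v/(v − v_e) = 77.03 × 347/335.89 ≈ 79.58 kHz.
On the return leg the bat in flight is a moving observer: f₂ = f₁ · (v + v_e)/v = 79.58 × 358.11/347 ≈ 82.13 kHz.
Equivalently f₂ = f₀ · (v + v_e)/(v − v_e).
Beat against the emitted tone (with f₀ = 77030 Hz): |f₂ − f₀| = 2v_e·f₀/(v − v_e) = 2 × 11.11 × 77030/335.89 ≈ 5096 Hz.

5096 Hz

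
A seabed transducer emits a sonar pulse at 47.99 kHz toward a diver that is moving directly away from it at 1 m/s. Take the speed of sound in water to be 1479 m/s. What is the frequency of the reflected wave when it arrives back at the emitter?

47.9 kHz

At the diver (a moving observer), f₁ = f₀ · (v − u)/v = 47.99 × 1478/1479 ≈ 48.0 kHz.
On reflection it acts as a source moving away from the stationary detector: f₂ = f₁ · v/(v + u) = 48.0 × 1479/1480 ≈ 47.9 kHz.
Equivalently f₂ = f₀ · (v − u)/(v + u).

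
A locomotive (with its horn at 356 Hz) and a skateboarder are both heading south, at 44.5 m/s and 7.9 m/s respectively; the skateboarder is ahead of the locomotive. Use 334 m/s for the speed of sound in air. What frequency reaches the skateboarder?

401 Hz

The skateboarder is ahead, so the locomotive is moving toward it while the skateboarder is moving away from the locomotive.
With source approaching and observer receding, f' = f · (v − v_o)/(v − v_s).
f' = 356 × (334 − 7.9)/(334 − 44.5) = 356 × 326.1/289.5 ≈ 401 Hz.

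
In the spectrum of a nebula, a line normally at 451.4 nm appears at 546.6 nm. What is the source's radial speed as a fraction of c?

0.189c

λ'/λ₀ = 1.2109 > 1 (redshift), so the source is receding.
λ'/λ₀ = √((1 + β)/(1 − β)) for a receding source ⇒ β = (r² − 1)/(r² + 1) with r = λ'/λ₀.
β = (1.4663 − 1)/(1.4663 + 1) ≈ 0.189.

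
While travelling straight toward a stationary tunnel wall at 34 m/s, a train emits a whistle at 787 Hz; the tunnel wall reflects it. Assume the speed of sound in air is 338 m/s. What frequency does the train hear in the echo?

The tunnel wall receives the sound from a moving source: f₁ = f₀ · v/(v − v_e) = 787 × 338/304 ≈ 875 Hz.
On the return leg the train is a moving observer: f₂ = f₁ · (v + v_e)/v = 875 × 372/338 ≈ 963 Hz.
Equivalently f₂ = f₀ · (v + v_e)/(v − v_e).

963 Hz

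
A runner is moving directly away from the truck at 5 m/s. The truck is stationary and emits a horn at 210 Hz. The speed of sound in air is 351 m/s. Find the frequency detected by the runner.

Only the observer moves, away from the source, so f' = f · (v − v_o)/v.
f' = 210 × (351 − 5)/351 = 210 × 346/351 ≈ 207 Hz.

207 Hz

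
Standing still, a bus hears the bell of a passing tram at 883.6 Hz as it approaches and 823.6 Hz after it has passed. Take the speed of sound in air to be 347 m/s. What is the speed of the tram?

f₁/f₂ = (v + v_s)/(v − v_s), so v_s = v · (f₁ − f₂)/(f₁ + f₂).
v_s = 347 × (883.6 − 823.6)/(883.6 + 823.6) = 347 × 60.0/1707.2 ≈ 12.2 m/s.

12.2 m/s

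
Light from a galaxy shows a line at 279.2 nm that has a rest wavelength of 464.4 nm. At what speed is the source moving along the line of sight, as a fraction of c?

λ'/λ₀ = 0.6012 < 1 (blueshift), so the source is approaching.
λ'/λ₀ = √((1 − β)/(1 + β)) for an approaching source ⇒ β = (1 − r²)/(1 + r²) with r = λ'/λ₀.
β = (1 − 0.3614)/(1 + 0.3614) ≈ 0.469.

0.469c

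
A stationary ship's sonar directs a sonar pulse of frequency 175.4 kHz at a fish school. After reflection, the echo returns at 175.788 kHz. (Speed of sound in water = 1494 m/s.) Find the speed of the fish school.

Double Doppler shift off a moving reflector: f₂ = f₀ · (v + u)/(v − u) (u > 0 toward emitter).
Rearranging, u = v · (f₂ − f₀)/(f₂ + f₀) = 1494 × 0.388/351.188 ≈ 1.65 m/s.
So the fish school is moving at 1.65 m/s toward the emitter.

1.65 m/s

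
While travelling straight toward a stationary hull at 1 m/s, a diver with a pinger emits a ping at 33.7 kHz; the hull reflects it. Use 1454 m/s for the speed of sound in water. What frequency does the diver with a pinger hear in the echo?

The hull receives the sound from a moving source: f₁ = f₀ · v/(v − v_e) = 33.7 × 1454/1453 ≈ 33.7 kHz.
On the return leg the diver with a pinger is a moving observer: f₂ = f₁ · (v + v_e)/v = 33.7 × 1455/1454 ≈ 33.7 kHz.
Equivalently f₂ = f₀ · (v + v_e)/(v − v_e).

33.7 kHz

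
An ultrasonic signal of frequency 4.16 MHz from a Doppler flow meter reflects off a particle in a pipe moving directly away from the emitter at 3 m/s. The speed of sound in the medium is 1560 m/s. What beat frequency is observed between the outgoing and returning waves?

15969 Hz

The particle in a pipe first receives the wave as a moving observer: f₁ = f₀ · (v − u)/v = 4.16 × (1560 − 3)/1560 ≈ 4.15200 MHz.
On reflection it acts as a source moving away from the stationary detector: f₂ = f₁ · v/(v + u) = 4.15200 × 1560/1563 ≈ 4.14403 MHz.
Equivalently f₂ = f₀ · (v − u)/(v + u).
Beat frequency (with f₀ = 4160000 Hz): |f₂ − f₀| = 2u·f₀/(v + u) = 2 × 3 × 4160000/1563 ≈ 15969 Hz.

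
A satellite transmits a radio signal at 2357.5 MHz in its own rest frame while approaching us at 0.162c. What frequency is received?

2776.1 MHz

Relativistic Doppler for frequency: f' = f₀ · √((1 + β)/(1 − β)).
f' = 2357.5 × √(1.1620/0.8380) = 2357.5 × 1.17755 ≈ 2776.1 MHz.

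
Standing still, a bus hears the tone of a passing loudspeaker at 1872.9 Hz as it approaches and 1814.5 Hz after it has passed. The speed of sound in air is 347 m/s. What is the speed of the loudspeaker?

5.5 m/s

f₁/f₂ = (v + v_s)/(v − v_s), so v_s = v · (f₁ − f₂)/(f₁ + f₂).
v_s = 347 × (1872.9 − 1814.5)/(1872.9 + 1814.5) = 347 × 58.4/3687.4 ≈ 5.5 m/s.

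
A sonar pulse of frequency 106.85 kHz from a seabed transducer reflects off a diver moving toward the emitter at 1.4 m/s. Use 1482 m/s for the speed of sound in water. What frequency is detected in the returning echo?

At the diver (a moving observer), f₁ = f₀ · (v + u)/v = 106.85 × 1483.4/1482 ≈ 107.0 kHz.
The reflection then acts as a moving source: f₂ = f₁ · v/(v − u) ≈ 107.1 kHz.
Equivalently f₂ = f₀ · (v + u)/(v − u).

107.1 kHz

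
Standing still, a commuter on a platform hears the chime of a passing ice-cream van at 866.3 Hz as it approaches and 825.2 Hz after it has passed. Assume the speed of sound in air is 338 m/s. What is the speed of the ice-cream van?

f₁/f₂ = (v + v_s)/(v − v_s), so v_s = v · (f₁ − f₂)/(f₁ + f₂).
v_s = 338 × (866.3 − 825.2)/(866.3 + 825.2) = 338 × 41.1/1691.5 ≈ 8.2 m/s.

8.2 m/s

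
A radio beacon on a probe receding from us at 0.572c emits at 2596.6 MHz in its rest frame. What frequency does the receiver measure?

Relativistic Doppler for frequency: f' = f₀ · √((1 − β)/(1 + β)).
f' = 2596.6 × √(0.4280/1.5720) = 2596.6 × 0.52179 ≈ 1354.9 MHz.

1354.9 MHz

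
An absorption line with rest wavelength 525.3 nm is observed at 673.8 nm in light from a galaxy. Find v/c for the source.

0.244c

λ'/λ₀ = 1.2827 > 1 (redshift), so the source is receding.
λ'/λ₀ = √((1 + β)/(1 − β)) for a receding source ⇒ β = (r² − 1)/(r² + 1) with r = λ'/λ₀.
β = (1.6453 − 1)/(1.6453 + 1) ≈ 0.244.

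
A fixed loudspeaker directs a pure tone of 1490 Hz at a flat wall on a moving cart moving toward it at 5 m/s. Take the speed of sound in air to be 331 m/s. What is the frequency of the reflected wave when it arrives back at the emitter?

At the flat wall on a moving cart (a moving observer), f₁ = f₀ · (v + u)/v = 1490 × 336/331 ≈ 1513 Hz.
The reflection then acts as a moving source: f₂ = f₁ · v/(v − u) ≈ 1536 Hz.
Equivalently f₂ = f₀ · (v + u)/(v − u).

1536 Hz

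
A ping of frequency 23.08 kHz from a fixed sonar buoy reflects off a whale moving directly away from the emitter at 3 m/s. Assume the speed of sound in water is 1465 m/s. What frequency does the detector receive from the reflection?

The whale first receives the wave as a moving observer: f₁ = f₀ · (v − u)/v = 23.08 × (1465 − 3)/1465 ≈ 23.0 kHz.
The reflection then acts as a moving source: f₂ = f₁ · v/(v + u) ≈ 23.0 kHz.

23.0 kHz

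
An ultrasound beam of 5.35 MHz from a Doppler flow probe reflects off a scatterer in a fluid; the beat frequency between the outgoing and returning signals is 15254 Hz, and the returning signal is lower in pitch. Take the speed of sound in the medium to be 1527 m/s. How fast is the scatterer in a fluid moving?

2.18 m/s

Double Doppler shift off a moving reflector: f₂ = f₀ · (v + u)/(v − u) (u > 0 toward emitter).
Returning signal is lower, so f₂ = f₀ − Δf = 5350000 − 15254 = 5334746 Hz.
Rearranging, u = v · (f₂ − f₀)/(f₂ + f₀) = 1527 × -15254/10684746 ≈ -2.18 m/s.
So the scatterer in a fluid is moving at 2.18 m/s away from the emitter.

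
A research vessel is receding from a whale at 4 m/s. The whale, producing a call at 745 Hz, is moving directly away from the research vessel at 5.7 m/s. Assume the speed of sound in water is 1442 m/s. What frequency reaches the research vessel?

740 Hz

With source receding and observer receding, f' = f · (v − v_o)/(v + v_s).
f' = 745 × (1442 − 4)/(1442 + 5.7) = 745 × 1438/1447.7 ≈ 740 Hz.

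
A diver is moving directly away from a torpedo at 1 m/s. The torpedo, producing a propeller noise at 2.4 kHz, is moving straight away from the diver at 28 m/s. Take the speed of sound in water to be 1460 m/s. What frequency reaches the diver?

2.35 kHz

With source receding and observer receding, f' = f · (v − v_o)/(v + v_s).
f' = 2.4 × (1460 − 1)/(1460 + 28) = 2.4 × 1459/1488 ≈ 2.35 kHz.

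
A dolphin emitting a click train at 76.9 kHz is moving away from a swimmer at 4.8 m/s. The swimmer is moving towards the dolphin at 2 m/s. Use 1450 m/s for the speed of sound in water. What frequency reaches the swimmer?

76.8 kHz

With source receding and observer approaching, f' = f · (v + v_o)/(v + v_s).
f' = 76.9 × (1450 + 2)/(1450 + 4.8) = 76.9 × 1452/1454.8 ≈ 76.8 kHz.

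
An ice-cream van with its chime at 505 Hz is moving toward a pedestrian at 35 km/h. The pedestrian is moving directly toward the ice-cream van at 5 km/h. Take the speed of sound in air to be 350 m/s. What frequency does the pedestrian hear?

35 km/h = 9.722 m/s; 5 km/h = 1.389 m/s.
Both move, so f' = f · (v + v_o)/(v − v_s).
f' = 505 × (350 + 1.389)/(350 − 9.722) = 505 × 351.39/340.28 ≈ 521 Hz.

521 Hz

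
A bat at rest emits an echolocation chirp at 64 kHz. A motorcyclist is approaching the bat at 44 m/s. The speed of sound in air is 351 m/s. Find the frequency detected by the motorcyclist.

Only the observer moves, toward the source, so f' = f · (v + v_o)/v.
f' = 64 × (351 + 44)/351 = 64 × 395/351 ≈ 72.0 kHz.

72.0 kHz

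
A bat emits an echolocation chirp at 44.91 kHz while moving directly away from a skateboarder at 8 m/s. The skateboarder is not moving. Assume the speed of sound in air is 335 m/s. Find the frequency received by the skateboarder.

43.9 kHz

With the source moving away from a stationary observer, f' = f · v/(v + v_s).
f' = 44.91 × 335/(335 + 8) = 44.91 × 335/343 ≈ 43.9 kHz.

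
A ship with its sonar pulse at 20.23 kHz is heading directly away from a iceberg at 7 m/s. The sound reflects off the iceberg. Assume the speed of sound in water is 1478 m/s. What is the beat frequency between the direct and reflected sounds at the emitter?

The iceberg receives the sound from a moving source: f₁ = f₀ · v/(v + v_e) = 20.23 × 1478/1485 ≈ 20.1346 kHz.
On the return leg the ship is a moving observer: f₂ = f₁ · (v − v_e)/v = 20.1346 × 1471/1478 ≈ 20.0393 kHz.
Beat against the emitted tone (with f₀ = 20230 Hz): |f₂ − f₀| = 2v_e·f₀/(v + v_e) = 2 × 7 × 20230/1485 ≈ 191 Hz.

191 Hz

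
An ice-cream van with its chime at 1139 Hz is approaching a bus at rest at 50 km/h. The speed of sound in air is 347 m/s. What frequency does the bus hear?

1186 Hz

50 km/h = 13.89 m/s.
Only the source moves, toward the listener, so f' = f · v/(v − v_s).
f' = 1139 × 347/(347 − 13.89) = 1139 × 347/333.1 ≈ 1186 Hz.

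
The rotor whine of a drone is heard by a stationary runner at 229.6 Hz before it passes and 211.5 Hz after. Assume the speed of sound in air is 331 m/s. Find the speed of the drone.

f₁/f₂ = (v + v_s)/(v − v_s), so v_s = v · (f₁ − f₂)/(f₁ + f₂).
v_s = 331 × (229.6 − 211.5)/(229.6 + 211.5) = 331 × 18.1/441.1 ≈ 13.6 m/s.

13.6 m/s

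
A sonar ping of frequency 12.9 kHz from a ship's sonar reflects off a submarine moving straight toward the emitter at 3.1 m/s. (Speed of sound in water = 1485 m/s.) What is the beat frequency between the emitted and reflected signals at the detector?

54.0 Hz

At the submarine (a moving observer), f₁ = f₀ · (v + u)/v = 12.9 × 1488.1/1485 ≈ 12.9269 kHz.
On reflection it acts as a source moving toward the stationary detector: f₂ = f₁ · v/(v − u) = 12.9269 × 1485/1481.9 ≈ 12.9540 kHz.
Beat frequency (with f₀ = 12900 Hz): |f₂ − f₀| = 2u·f₀/(v − u) = 2 × 3.1 × 12900/1481.9 ≈ 54.0 Hz.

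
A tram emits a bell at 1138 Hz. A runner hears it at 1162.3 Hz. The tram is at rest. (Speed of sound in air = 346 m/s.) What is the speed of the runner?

7.4 m/s

f' > f, so the runner is approaching.
f' = f · (v + v_o)/v ⇒ v_o = v · |f'/f − 1|.
v_o = 346 × |1162.3/1138 − 1| = 346 × 0.02135 ≈ 7.4 m/s.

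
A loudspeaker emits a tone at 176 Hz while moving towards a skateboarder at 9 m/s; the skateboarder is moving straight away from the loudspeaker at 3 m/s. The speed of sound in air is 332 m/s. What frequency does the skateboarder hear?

179 Hz

With source approaching and observer receding, f' = f · (v − v_o)/(v − v_s).
f' = 176 × (332 − 3)/(332 − 9) = 176 × 329/323 ≈ 179 Hz.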